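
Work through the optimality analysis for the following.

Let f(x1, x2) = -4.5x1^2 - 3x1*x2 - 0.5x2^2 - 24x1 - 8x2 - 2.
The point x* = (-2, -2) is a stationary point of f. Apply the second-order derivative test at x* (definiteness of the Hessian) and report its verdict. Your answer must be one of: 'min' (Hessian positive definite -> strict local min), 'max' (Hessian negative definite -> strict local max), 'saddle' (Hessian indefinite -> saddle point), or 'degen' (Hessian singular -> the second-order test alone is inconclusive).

Compute the Hessian H = grad^2 f:
  H = [[-9, -3], [-3, -1]]
Verify stationarity: grad f(x*) = H x* + g = (0, 0).
Eigenvalues of H: -10, 0.
H has a zero eigenvalue (singular; negative semidefinite but not definite), so H is neither positive definite, negative definite, nor indefinite. The second-order test alone is inconclusive -> degen.
(Indeed, f is constant along the null direction of H through x*, so x* is not a strict local extremum.)

degen


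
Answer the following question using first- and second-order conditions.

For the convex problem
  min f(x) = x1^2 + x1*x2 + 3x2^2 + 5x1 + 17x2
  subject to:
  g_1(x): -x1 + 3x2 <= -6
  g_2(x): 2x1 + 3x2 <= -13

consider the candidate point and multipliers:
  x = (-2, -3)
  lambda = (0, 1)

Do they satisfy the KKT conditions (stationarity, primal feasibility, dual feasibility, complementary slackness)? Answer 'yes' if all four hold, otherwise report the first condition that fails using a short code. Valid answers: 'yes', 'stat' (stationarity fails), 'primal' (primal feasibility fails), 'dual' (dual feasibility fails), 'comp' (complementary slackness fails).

Gradient of f: grad f(x) = Q x + c = (-2, -3)
Constraint values g_i(x) = a_i^T x - b_i:
  g_1((-2, -3)) = -1
  g_2((-2, -3)) = 0
Stationarity residual: grad f(x) + sum_i lambda_i a_i = (0, 0)
  -> stationarity OK
Primal feasibility (all g_i <= 0): OK
Dual feasibility (all lambda_i >= 0): OK
Complementary slackness (lambda_i * g_i(x) = 0 for all i): OK

Verdict: yes, KKT holds.

yes


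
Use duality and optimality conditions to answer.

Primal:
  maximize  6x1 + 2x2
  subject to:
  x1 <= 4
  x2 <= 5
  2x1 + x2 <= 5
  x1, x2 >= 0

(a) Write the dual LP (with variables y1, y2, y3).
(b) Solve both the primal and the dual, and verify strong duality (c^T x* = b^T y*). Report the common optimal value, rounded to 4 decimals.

The standard primal-dual pair for 'max c^T x s.t. A x <= b, x >= 0' is:
  Dual:  min b^T y  s.t.  A^T y >= c,  y >= 0.

So the dual LP is:
  minimize  4y1 + 5y2 + 5y3
  subject to:
    y1 + 2y3 >= 6
    y2 + y3 >= 2
    y1, y2, y3 >= 0

Solving the primal: x* = (2.5, 0).
  primal value c^T x* = 15.
Solving the dual: y* = (0, 0, 3).
  dual value b^T y* = 15.
Strong duality: c^T x* = b^T y*. Confirmed.

15


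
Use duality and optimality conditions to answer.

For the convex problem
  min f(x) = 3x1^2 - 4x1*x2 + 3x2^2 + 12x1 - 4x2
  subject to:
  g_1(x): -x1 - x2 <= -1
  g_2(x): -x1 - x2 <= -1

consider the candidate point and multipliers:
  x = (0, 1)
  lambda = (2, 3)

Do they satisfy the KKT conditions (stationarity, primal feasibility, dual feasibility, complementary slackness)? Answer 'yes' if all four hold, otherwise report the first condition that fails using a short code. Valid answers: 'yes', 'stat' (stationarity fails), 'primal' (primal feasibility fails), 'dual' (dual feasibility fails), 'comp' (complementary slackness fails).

Gradient of f: grad f(x) = Q x + c = (8, 2)
Constraint values g_i(x) = a_i^T x - b_i:
  g_1((0, 1)) = 0
  g_2((0, 1)) = 0
Stationarity residual: grad f(x) + sum_i lambda_i a_i = (3, -3)
  -> stationarity FAILS
Primal feasibility (all g_i <= 0): OK
Dual feasibility (all lambda_i >= 0): OK
Complementary slackness (lambda_i * g_i(x) = 0 for all i): OK

Verdict: the first failing condition is stationarity -> stat.

stat


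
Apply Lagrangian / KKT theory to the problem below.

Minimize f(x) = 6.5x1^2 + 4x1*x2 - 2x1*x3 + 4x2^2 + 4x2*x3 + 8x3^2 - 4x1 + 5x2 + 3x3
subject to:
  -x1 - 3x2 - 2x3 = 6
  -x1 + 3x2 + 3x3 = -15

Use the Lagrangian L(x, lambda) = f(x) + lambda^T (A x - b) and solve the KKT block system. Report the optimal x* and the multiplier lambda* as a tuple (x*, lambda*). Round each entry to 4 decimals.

Form the Lagrangian:
  L(x, lambda) = (1/2) x^T Q x + c^T x + lambda^T (A x - b)
Stationarity (grad_x L = 0): Q x + c + A^T lambda = 0.
Primal feasibility: A x = b.

This gives the KKT block system:
  [ Q   A^T ] [ x     ]   [-c ]
  [ A    0  ] [ lambda ] = [ b ]

Solving the linear system:
  x*      = (4.3275, -3.2126, -0.3449)
  lambda* = (19.2538, 20.8438)
  f(x*)   = 81.3633

x* = (4.3275, -3.2126, -0.3449), lambda* = (19.2538, 20.8438)


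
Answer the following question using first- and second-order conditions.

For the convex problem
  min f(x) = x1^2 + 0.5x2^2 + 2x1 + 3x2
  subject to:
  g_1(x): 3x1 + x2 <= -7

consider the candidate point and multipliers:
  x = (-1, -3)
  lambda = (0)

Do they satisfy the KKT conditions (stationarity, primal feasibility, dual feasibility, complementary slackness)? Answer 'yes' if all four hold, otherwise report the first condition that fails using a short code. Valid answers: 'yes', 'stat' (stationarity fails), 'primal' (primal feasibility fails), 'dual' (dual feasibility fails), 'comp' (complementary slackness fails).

Gradient of f: grad f(x) = Q x + c = (0, 0)
Constraint values g_i(x) = a_i^T x - b_i:
  g_1((-1, -3)) = 1
Stationarity residual: grad f(x) + sum_i lambda_i a_i = (0, 0)
  -> stationarity OK
Primal feasibility (all g_i <= 0): FAILS
Dual feasibility (all lambda_i >= 0): OK
Complementary slackness (lambda_i * g_i(x) = 0 for all i): OK

Verdict: the first failing condition is primal_feasibility -> primal.

primal


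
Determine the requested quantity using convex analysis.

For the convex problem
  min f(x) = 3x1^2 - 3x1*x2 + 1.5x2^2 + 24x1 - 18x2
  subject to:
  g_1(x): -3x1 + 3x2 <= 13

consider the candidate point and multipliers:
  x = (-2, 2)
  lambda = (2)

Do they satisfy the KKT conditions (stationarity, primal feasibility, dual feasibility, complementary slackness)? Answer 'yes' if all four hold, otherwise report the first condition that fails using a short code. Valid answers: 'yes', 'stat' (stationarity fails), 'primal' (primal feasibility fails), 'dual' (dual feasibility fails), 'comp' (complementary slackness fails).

Gradient of f: grad f(x) = Q x + c = (6, -6)
Constraint values g_i(x) = a_i^T x - b_i:
  g_1((-2, 2)) = -1
Stationarity residual: grad f(x) + sum_i lambda_i a_i = (0, 0)
  -> stationarity OK
Primal feasibility (all g_i <= 0): OK
Dual feasibility (all lambda_i >= 0): OK
Complementary slackness (lambda_i * g_i(x) = 0 for all i): FAILS

Verdict: the first failing condition is complementary_slackness -> comp.

comp


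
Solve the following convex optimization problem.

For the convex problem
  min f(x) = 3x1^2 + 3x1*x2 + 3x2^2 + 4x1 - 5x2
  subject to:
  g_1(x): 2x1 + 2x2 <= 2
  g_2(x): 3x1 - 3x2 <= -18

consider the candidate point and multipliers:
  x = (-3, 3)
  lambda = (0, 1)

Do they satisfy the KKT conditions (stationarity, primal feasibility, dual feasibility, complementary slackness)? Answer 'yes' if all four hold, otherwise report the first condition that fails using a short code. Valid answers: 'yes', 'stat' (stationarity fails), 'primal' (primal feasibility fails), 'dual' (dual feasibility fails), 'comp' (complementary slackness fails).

Gradient of f: grad f(x) = Q x + c = (-5, 4)
Constraint values g_i(x) = a_i^T x - b_i:
  g_1((-3, 3)) = -2
  g_2((-3, 3)) = 0
Stationarity residual: grad f(x) + sum_i lambda_i a_i = (-2, 1)
  -> stationarity FAILS
Primal feasibility (all g_i <= 0): OK
Dual feasibility (all lambda_i >= 0): OK
Complementary slackness (lambda_i * g_i(x) = 0 for all i): OK

Verdict: the first failing condition is stationarity -> stat.

stat


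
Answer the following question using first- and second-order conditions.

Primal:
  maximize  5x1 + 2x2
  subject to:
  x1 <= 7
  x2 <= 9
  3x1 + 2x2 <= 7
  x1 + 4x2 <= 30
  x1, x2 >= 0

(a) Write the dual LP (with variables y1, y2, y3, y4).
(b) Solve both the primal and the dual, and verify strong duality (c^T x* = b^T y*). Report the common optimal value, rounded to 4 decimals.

The standard primal-dual pair for 'max c^T x s.t. A x <= b, x >= 0' is:
  Dual:  min b^T y  s.t.  A^T y >= c,  y >= 0.

So the dual LP is:
  minimize  7y1 + 9y2 + 7y3 + 30y4
  subject to:
    y1 + 3y3 + y4 >= 5
    y2 + 2y3 + 4y4 >= 2
    y1, y2, y3, y4 >= 0

Solving the primal: x* = (2.3333, 0).
  primal value c^T x* = 11.6667.
Solving the dual: y* = (0, 0, 1.6667, 0).
  dual value b^T y* = 11.6667.
Strong duality: c^T x* = b^T y*. Confirmed.

11.6667


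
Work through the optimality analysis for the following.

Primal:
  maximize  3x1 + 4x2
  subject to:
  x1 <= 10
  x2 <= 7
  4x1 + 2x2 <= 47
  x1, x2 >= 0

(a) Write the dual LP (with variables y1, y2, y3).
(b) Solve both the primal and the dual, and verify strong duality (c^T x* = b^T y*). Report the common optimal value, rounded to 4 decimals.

The standard primal-dual pair for 'max c^T x s.t. A x <= b, x >= 0' is:
  Dual:  min b^T y  s.t.  A^T y >= c,  y >= 0.

So the dual LP is:
  minimize  10y1 + 7y2 + 47y3
  subject to:
    y1 + 4y3 >= 3
    y2 + 2y3 >= 4
    y1, y2, y3 >= 0

Solving the primal: x* = (8.25, 7).
  primal value c^T x* = 52.75.
Solving the dual: y* = (0, 2.5, 0.75).
  dual value b^T y* = 52.75.
Strong duality: c^T x* = b^T y*. Confirmed.

52.75


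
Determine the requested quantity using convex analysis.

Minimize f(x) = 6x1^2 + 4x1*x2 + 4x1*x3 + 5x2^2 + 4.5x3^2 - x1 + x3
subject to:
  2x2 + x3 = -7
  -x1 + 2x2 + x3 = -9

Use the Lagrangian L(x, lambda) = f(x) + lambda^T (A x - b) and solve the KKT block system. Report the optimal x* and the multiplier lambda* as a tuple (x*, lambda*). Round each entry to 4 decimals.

Form the Lagrangian:
  L(x, lambda) = (1/2) x^T Q x + c^T x + lambda^T (A x - b)
Stationarity (grad_x L = 0): Q x + c + A^T lambda = 0.
Primal feasibility: A x = b.

This gives the KKT block system:
  [ Q   A^T ] [ x     ]   [-c ]
  [ A    0  ] [ lambda ] = [ b ]

Solving the linear system:
  x*      = (2, -2.5217, -1.9565)
  lambda* = (3.5217, 5.087)
  f(x*)   = 33.2391

x* = (2, -2.5217, -1.9565), lambda* = (3.5217, 5.087)


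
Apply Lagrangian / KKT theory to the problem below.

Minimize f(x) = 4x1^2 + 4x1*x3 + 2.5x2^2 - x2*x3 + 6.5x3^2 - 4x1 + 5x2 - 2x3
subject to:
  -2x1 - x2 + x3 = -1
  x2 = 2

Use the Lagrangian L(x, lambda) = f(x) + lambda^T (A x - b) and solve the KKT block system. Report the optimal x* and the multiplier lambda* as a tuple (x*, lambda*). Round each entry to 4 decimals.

Form the Lagrangian:
  L(x, lambda) = (1/2) x^T Q x + c^T x + lambda^T (A x - b)
Stationarity (grad_x L = 0): Q x + c + A^T lambda = 0.
Primal feasibility: A x = b.

This gives the KKT block system:
  [ Q   A^T ] [ x     ]   [-c ]
  [ A    0  ] [ lambda ] = [ b ]

Solving the linear system:
  x*      = (-0.2368, 2, 0.5263)
  lambda* = (-1.8947, -16.3684)
  f(x*)   = 20.3684

x* = (-0.2368, 2, 0.5263), lambda* = (-1.8947, -16.3684)


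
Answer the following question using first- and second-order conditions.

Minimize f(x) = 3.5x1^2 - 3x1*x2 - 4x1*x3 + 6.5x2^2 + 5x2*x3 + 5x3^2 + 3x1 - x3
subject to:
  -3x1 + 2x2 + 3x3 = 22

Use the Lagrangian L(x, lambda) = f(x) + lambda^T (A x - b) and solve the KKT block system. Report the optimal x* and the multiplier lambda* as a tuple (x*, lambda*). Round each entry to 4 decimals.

Form the Lagrangian:
  L(x, lambda) = (1/2) x^T Q x + c^T x + lambda^T (A x - b)
Stationarity (grad_x L = 0): Q x + c + A^T lambda = 0.
Primal feasibility: A x = b.

This gives the KKT block system:
  [ Q   A^T ] [ x     ]   [-c ]
  [ A    0  ] [ lambda ] = [ b ]

Solving the linear system:
  x*      = (-5.0824, 0.129, 2.1649)
  lambda* = (-13.8746)
  f(x*)   = 143.914

x* = (-5.0824, 0.129, 2.1649), lambda* = (-13.8746)


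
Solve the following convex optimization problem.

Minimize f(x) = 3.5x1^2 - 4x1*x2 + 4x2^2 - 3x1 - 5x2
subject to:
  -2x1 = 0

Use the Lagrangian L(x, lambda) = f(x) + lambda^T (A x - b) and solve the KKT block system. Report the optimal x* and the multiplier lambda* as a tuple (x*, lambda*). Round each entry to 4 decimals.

Form the Lagrangian:
  L(x, lambda) = (1/2) x^T Q x + c^T x + lambda^T (A x - b)
Stationarity (grad_x L = 0): Q x + c + A^T lambda = 0.
Primal feasibility: A x = b.

This gives the KKT block system:
  [ Q   A^T ] [ x     ]   [-c ]
  [ A    0  ] [ lambda ] = [ b ]

Solving the linear system:
  x*      = (0, 0.625)
  lambda* = (-2.75)
  f(x*)   = -1.5625

x* = (0, 0.625), lambda* = (-2.75)


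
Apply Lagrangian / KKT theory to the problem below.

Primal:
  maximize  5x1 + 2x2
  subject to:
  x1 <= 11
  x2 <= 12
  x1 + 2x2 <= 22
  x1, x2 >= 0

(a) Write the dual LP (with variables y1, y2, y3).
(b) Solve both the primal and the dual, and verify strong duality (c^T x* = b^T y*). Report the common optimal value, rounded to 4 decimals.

The standard primal-dual pair for 'max c^T x s.t. A x <= b, x >= 0' is:
  Dual:  min b^T y  s.t.  A^T y >= c,  y >= 0.

So the dual LP is:
  minimize  11y1 + 12y2 + 22y3
  subject to:
    y1 + y3 >= 5
    y2 + 2y3 >= 2
    y1, y2, y3 >= 0

Solving the primal: x* = (11, 5.5).
  primal value c^T x* = 66.
Solving the dual: y* = (4, 0, 1).
  dual value b^T y* = 66.
Strong duality: c^T x* = b^T y*. Confirmed.

66


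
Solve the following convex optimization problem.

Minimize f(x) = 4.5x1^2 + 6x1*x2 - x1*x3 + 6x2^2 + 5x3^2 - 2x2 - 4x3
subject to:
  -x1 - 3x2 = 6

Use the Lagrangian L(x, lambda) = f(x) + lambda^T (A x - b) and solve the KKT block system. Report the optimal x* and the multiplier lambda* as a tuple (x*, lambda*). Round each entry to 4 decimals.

Form the Lagrangian:
  L(x, lambda) = (1/2) x^T Q x + c^T x + lambda^T (A x - b)
Stationarity (grad_x L = 0): Q x + c + A^T lambda = 0.
Primal feasibility: A x = b.

This gives the KKT block system:
  [ Q   A^T ] [ x     ]   [-c ]
  [ A    0  ] [ lambda ] = [ b ]

Solving the linear system:
  x*      = (0.5989, -2.1996, 0.4599)
  lambda* = (-8.2674)
  f(x*)   = 26.082

x* = (0.5989, -2.1996, 0.4599), lambda* = (-8.2674)


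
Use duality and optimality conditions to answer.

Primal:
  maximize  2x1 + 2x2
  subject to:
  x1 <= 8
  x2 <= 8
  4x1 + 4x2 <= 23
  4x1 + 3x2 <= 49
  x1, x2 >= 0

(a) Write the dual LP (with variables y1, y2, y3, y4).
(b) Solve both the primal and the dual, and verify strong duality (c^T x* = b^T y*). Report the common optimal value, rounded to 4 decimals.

The standard primal-dual pair for 'max c^T x s.t. A x <= b, x >= 0' is:
  Dual:  min b^T y  s.t.  A^T y >= c,  y >= 0.

So the dual LP is:
  minimize  8y1 + 8y2 + 23y3 + 49y4
  subject to:
    y1 + 4y3 + 4y4 >= 2
    y2 + 4y3 + 3y4 >= 2
    y1, y2, y3, y4 >= 0

Solving the primal: x* = (5.75, 0).
  primal value c^T x* = 11.5.
Solving the dual: y* = (0, 0, 0.5, 0).
  dual value b^T y* = 11.5.
Strong duality: c^T x* = b^T y*. Confirmed.

11.5


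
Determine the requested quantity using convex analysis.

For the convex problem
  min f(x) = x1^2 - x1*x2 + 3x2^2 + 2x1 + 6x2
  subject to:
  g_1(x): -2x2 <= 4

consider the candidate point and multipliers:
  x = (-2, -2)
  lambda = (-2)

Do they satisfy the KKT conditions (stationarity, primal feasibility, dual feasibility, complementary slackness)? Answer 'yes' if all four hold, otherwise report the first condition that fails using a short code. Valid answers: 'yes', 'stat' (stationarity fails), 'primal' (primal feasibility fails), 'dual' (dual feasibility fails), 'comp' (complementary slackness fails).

Gradient of f: grad f(x) = Q x + c = (0, -4)
Constraint values g_i(x) = a_i^T x - b_i:
  g_1((-2, -2)) = 0
Stationarity residual: grad f(x) + sum_i lambda_i a_i = (0, 0)
  -> stationarity OK
Primal feasibility (all g_i <= 0): OK
Dual feasibility (all lambda_i >= 0): FAILS
Complementary slackness (lambda_i * g_i(x) = 0 for all i): OK

Verdict: the first failing condition is dual_feasibility -> dual.

dual


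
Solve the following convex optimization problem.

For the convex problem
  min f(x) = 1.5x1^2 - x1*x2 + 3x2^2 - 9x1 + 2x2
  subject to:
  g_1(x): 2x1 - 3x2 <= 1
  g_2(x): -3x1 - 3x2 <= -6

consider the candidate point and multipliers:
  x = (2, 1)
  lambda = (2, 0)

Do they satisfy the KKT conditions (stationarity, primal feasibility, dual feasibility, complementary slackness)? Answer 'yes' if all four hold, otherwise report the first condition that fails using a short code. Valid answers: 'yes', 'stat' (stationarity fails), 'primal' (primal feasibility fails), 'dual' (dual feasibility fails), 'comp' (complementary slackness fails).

Gradient of f: grad f(x) = Q x + c = (-4, 6)
Constraint values g_i(x) = a_i^T x - b_i:
  g_1((2, 1)) = 0
  g_2((2, 1)) = -3
Stationarity residual: grad f(x) + sum_i lambda_i a_i = (0, 0)
  -> stationarity OK
Primal feasibility (all g_i <= 0): OK
Dual feasibility (all lambda_i >= 0): OK
Complementary slackness (lambda_i * g_i(x) = 0 for all i): OK

Verdict: yes, KKT holds.

yes


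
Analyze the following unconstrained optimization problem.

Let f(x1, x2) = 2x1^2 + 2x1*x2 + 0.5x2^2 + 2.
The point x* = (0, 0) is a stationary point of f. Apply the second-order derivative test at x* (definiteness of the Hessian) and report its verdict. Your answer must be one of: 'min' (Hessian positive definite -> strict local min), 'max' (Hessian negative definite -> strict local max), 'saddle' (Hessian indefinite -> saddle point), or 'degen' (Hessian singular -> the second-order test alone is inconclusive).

Compute the Hessian H = grad^2 f:
  H = [[4, 2], [2, 1]]
Verify stationarity: grad f(x*) = H x* + g = (0, 0).
Eigenvalues of H: 0, 5.
H has a zero eigenvalue (singular; positive semidefinite but not definite), so H is neither positive definite, negative definite, nor indefinite. The second-order test alone is inconclusive -> degen.
(Indeed, f is constant along the null direction of H through x*, so x* is not a strict local extremum.)

degen


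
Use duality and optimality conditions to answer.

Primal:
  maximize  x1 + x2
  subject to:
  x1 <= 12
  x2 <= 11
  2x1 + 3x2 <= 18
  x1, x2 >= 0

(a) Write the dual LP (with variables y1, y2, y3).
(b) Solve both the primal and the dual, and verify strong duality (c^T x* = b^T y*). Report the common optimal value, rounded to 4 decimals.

The standard primal-dual pair for 'max c^T x s.t. A x <= b, x >= 0' is:
  Dual:  min b^T y  s.t.  A^T y >= c,  y >= 0.

So the dual LP is:
  minimize  12y1 + 11y2 + 18y3
  subject to:
    y1 + 2y3 >= 1
    y2 + 3y3 >= 1
    y1, y2, y3 >= 0

Solving the primal: x* = (9, 0).
  primal value c^T x* = 9.
Solving the dual: y* = (0, 0, 0.5).
  dual value b^T y* = 9.
Strong duality: c^T x* = b^T y*. Confirmed.

9


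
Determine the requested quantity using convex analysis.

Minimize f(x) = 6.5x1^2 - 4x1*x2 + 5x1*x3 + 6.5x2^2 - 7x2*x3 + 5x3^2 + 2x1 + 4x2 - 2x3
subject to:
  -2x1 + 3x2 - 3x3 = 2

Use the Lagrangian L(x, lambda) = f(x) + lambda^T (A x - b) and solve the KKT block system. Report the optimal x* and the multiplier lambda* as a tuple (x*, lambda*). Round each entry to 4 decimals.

Form the Lagrangian:
  L(x, lambda) = (1/2) x^T Q x + c^T x + lambda^T (A x - b)
Stationarity (grad_x L = 0): Q x + c + A^T lambda = 0.
Primal feasibility: A x = b.

This gives the KKT block system:
  [ Q   A^T ] [ x     ]   [-c ]
  [ A    0  ] [ lambda ] = [ b ]

Solving the linear system:
  x*      = (-0.4167, -0.0463, -0.4352)
  lambda* = (-2.7037)
  f(x*)   = 2.6296

x* = (-0.4167, -0.0463, -0.4352), lambda* = (-2.7037)


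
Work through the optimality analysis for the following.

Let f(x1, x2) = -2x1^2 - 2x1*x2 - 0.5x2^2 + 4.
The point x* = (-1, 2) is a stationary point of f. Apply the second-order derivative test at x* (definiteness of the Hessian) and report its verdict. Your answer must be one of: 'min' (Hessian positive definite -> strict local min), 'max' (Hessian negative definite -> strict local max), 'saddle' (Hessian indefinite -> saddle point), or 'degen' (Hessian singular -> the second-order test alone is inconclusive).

Compute the Hessian H = grad^2 f:
  H = [[-4, -2], [-2, -1]]
Verify stationarity: grad f(x*) = H x* + g = (0, 0).
Eigenvalues of H: -5, 0.
H has a zero eigenvalue (singular; negative semidefinite but not definite), so H is neither positive definite, negative definite, nor indefinite. The second-order test alone is inconclusive -> degen.
(Indeed, f is constant along the null direction of H through x*, so x* is not a strict local extremum.)

degen


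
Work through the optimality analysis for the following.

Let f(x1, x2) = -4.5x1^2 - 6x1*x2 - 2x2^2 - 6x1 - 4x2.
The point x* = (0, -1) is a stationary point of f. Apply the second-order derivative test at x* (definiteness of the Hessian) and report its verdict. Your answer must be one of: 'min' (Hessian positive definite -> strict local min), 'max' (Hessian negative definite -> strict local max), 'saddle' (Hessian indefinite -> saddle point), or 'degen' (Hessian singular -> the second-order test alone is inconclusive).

Compute the Hessian H = grad^2 f:
  H = [[-9, -6], [-6, -4]]
Verify stationarity: grad f(x*) = H x* + g = (0, 0).
Eigenvalues of H: -13, 0.
H has a zero eigenvalue (singular; negative semidefinite but not definite), so H is neither positive definite, negative definite, nor indefinite. The second-order test alone is inconclusive -> degen.
(Indeed, f is constant along the null direction of H through x*, so x* is not a strict local extremum.)

degen


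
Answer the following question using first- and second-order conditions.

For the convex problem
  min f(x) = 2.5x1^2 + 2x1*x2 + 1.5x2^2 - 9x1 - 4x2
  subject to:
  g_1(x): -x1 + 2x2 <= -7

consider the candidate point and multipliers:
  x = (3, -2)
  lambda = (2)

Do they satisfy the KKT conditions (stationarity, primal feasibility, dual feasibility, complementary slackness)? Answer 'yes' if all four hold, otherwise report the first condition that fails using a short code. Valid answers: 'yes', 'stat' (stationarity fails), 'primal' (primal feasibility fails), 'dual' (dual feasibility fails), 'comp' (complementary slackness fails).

Gradient of f: grad f(x) = Q x + c = (2, -4)
Constraint values g_i(x) = a_i^T x - b_i:
  g_1((3, -2)) = 0
Stationarity residual: grad f(x) + sum_i lambda_i a_i = (0, 0)
  -> stationarity OK
Primal feasibility (all g_i <= 0): OK
Dual feasibility (all lambda_i >= 0): OK
Complementary slackness (lambda_i * g_i(x) = 0 for all i): OK

Verdict: yes, KKT holds.

yes


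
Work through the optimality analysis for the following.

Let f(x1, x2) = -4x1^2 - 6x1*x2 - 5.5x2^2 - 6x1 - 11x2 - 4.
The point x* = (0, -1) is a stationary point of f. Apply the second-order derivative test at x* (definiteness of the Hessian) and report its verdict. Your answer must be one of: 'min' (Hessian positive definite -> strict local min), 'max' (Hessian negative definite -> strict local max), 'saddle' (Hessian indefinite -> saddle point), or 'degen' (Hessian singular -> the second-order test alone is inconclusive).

Compute the Hessian H = grad^2 f:
  H = [[-8, -6], [-6, -11]]
Verify stationarity: grad f(x*) = H x* + g = (0, 0).
Eigenvalues of H: -15.6847, -3.3153.
Both eigenvalues < 0, so H is negative definite -> x* is a strict local max.

max


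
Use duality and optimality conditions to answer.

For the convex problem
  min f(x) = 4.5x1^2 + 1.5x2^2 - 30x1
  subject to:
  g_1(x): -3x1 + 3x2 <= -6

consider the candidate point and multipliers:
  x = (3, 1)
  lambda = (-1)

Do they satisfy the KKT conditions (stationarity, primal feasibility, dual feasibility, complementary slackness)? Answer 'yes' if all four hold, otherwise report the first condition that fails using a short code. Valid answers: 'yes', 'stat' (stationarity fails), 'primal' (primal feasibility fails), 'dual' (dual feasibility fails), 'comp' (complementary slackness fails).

Gradient of f: grad f(x) = Q x + c = (-3, 3)
Constraint values g_i(x) = a_i^T x - b_i:
  g_1((3, 1)) = 0
Stationarity residual: grad f(x) + sum_i lambda_i a_i = (0, 0)
  -> stationarity OK
Primal feasibility (all g_i <= 0): OK
Dual feasibility (all lambda_i >= 0): FAILS
Complementary slackness (lambda_i * g_i(x) = 0 for all i): OK

Verdict: the first failing condition is dual_feasibility -> dual.

dual


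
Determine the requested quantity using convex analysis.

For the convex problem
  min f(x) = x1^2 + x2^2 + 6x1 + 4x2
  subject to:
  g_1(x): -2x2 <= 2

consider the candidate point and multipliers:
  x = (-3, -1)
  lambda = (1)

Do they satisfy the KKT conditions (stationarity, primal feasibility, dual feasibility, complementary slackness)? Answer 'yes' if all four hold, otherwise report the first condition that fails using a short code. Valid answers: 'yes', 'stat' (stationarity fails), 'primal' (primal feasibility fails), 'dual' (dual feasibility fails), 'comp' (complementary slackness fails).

Gradient of f: grad f(x) = Q x + c = (0, 2)
Constraint values g_i(x) = a_i^T x - b_i:
  g_1((-3, -1)) = 0
Stationarity residual: grad f(x) + sum_i lambda_i a_i = (0, 0)
  -> stationarity OK
Primal feasibility (all g_i <= 0): OK
Dual feasibility (all lambda_i >= 0): OK
Complementary slackness (lambda_i * g_i(x) = 0 for all i): OK

Verdict: yes, KKT holds.

yes


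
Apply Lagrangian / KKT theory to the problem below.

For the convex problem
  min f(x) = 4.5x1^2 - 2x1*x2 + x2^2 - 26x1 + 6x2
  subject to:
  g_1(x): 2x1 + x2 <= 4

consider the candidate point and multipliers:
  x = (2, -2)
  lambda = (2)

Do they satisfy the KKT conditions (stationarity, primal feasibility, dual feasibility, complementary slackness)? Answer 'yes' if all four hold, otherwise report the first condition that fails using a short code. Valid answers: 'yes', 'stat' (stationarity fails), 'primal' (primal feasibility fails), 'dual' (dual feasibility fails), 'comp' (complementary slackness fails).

Gradient of f: grad f(x) = Q x + c = (-4, -2)
Constraint values g_i(x) = a_i^T x - b_i:
  g_1((2, -2)) = -2
Stationarity residual: grad f(x) + sum_i lambda_i a_i = (0, 0)
  -> stationarity OK
Primal feasibility (all g_i <= 0): OK
Dual feasibility (all lambda_i >= 0): OK
Complementary slackness (lambda_i * g_i(x) = 0 for all i): FAILS

Verdict: the first failing condition is complementary_slackness -> comp.

comp


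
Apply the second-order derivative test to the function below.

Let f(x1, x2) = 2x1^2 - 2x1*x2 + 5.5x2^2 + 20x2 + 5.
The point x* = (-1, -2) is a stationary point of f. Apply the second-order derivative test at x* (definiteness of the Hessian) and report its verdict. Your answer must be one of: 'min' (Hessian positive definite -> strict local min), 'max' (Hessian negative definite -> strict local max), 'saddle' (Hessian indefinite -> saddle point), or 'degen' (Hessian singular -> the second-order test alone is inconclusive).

Compute the Hessian H = grad^2 f:
  H = [[4, -2], [-2, 11]]
Verify stationarity: grad f(x*) = H x* + g = (0, 0).
Eigenvalues of H: 3.4689, 11.5311.
Both eigenvalues > 0, so H is positive definite -> x* is a strict local min.

min


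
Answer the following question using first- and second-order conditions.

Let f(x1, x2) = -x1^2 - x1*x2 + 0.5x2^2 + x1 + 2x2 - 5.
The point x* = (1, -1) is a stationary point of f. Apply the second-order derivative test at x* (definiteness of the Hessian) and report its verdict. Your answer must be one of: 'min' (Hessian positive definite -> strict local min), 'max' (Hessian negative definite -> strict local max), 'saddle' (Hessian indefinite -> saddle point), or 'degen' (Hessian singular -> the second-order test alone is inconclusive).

Compute the Hessian H = grad^2 f:
  H = [[-2, -1], [-1, 1]]
Verify stationarity: grad f(x*) = H x* + g = (0, 0).
Eigenvalues of H: -2.3028, 1.3028.
Eigenvalues have mixed signs, so H is indefinite -> x* is a saddle point.

saddle


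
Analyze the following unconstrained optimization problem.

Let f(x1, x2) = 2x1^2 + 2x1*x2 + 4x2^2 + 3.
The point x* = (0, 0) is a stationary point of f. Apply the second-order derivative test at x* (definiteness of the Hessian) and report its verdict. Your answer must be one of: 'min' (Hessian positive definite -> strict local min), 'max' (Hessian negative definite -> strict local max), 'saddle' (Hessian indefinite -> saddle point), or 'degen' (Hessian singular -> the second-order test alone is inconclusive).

Compute the Hessian H = grad^2 f:
  H = [[4, 2], [2, 8]]
Verify stationarity: grad f(x*) = H x* + g = (0, 0).
Eigenvalues of H: 3.1716, 8.8284.
Both eigenvalues > 0, so H is positive definite -> x* is a strict local min.

min


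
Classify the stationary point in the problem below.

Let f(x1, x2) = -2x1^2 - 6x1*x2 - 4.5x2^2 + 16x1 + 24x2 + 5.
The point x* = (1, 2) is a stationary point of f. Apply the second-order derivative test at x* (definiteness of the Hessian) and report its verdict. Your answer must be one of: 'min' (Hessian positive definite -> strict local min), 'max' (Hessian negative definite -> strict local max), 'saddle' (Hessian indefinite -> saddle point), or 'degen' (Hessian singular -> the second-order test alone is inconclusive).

Compute the Hessian H = grad^2 f:
  H = [[-4, -6], [-6, -9]]
Verify stationarity: grad f(x*) = H x* + g = (0, 0).
Eigenvalues of H: -13, 0.
H has a zero eigenvalue (singular; negative semidefinite but not definite), so H is neither positive definite, negative definite, nor indefinite. The second-order test alone is inconclusive -> degen.
(Indeed, f is constant along the null direction of H through x*, so x* is not a strict local extremum.)

degen


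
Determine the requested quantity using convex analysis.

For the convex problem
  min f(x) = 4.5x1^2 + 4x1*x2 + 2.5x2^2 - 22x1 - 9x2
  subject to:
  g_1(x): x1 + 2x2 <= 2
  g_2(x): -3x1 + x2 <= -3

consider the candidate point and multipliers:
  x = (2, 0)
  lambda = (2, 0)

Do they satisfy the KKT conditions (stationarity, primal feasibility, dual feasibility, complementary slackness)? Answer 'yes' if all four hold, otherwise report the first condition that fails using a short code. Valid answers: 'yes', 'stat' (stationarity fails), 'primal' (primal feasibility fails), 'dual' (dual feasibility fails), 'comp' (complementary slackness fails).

Gradient of f: grad f(x) = Q x + c = (-4, -1)
Constraint values g_i(x) = a_i^T x - b_i:
  g_1((2, 0)) = 0
  g_2((2, 0)) = -3
Stationarity residual: grad f(x) + sum_i lambda_i a_i = (-2, 3)
  -> stationarity FAILS
Primal feasibility (all g_i <= 0): OK
Dual feasibility (all lambda_i >= 0): OK
Complementary slackness (lambda_i * g_i(x) = 0 for all i): OK

Verdict: the first failing condition is stationarity -> stat.

stat


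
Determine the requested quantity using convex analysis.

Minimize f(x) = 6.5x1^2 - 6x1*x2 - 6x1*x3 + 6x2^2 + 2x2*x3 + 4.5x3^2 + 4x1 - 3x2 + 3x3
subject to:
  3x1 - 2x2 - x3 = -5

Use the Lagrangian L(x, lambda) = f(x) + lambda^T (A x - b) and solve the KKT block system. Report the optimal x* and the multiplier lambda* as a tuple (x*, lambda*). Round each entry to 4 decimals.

Form the Lagrangian:
  L(x, lambda) = (1/2) x^T Q x + c^T x + lambda^T (A x - b)
Stationarity (grad_x L = 0): Q x + c + A^T lambda = 0.
Primal feasibility: A x = b.

This gives the KKT block system:
  [ Q   A^T ] [ x     ]   [-c ]
  [ A    0  ] [ lambda ] = [ b ]

Solving the linear system:
  x*      = (-1.7662, 0.3705, -1.0396)
  lambda* = (4.982)
  f(x*)   = 6.8076

x* = (-1.7662, 0.3705, -1.0396), lambda* = (4.982)


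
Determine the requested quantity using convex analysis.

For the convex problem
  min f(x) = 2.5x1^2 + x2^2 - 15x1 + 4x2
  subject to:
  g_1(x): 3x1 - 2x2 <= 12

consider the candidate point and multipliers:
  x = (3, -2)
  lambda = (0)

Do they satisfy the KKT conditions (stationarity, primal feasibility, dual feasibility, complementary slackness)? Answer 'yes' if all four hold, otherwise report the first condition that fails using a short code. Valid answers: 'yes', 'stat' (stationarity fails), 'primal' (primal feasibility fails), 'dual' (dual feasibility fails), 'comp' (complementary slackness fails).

Gradient of f: grad f(x) = Q x + c = (0, 0)
Constraint values g_i(x) = a_i^T x - b_i:
  g_1((3, -2)) = 1
Stationarity residual: grad f(x) + sum_i lambda_i a_i = (0, 0)
  -> stationarity OK
Primal feasibility (all g_i <= 0): FAILS
Dual feasibility (all lambda_i >= 0): OK
Complementary slackness (lambda_i * g_i(x) = 0 for all i): OK

Verdict: the first failing condition is primal_feasibility -> primal.

primal


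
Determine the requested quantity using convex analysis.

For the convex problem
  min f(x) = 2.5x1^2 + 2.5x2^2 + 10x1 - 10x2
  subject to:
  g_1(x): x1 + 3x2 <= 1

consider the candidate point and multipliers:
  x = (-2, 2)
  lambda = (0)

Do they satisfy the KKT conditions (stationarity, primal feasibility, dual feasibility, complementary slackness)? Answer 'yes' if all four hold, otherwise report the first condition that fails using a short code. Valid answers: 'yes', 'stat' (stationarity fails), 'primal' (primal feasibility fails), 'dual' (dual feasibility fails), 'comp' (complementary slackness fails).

Gradient of f: grad f(x) = Q x + c = (0, 0)
Constraint values g_i(x) = a_i^T x - b_i:
  g_1((-2, 2)) = 3
Stationarity residual: grad f(x) + sum_i lambda_i a_i = (0, 0)
  -> stationarity OK
Primal feasibility (all g_i <= 0): FAILS
Dual feasibility (all lambda_i >= 0): OK
Complementary slackness (lambda_i * g_i(x) = 0 for all i): OK

Verdict: the first failing condition is primal_feasibility -> primal.

primal


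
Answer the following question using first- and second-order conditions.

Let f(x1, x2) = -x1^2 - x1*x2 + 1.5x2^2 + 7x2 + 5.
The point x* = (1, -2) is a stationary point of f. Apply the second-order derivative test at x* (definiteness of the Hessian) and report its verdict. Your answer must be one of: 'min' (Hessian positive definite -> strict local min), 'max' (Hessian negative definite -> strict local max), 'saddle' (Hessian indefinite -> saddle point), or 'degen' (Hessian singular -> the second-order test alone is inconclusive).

Compute the Hessian H = grad^2 f:
  H = [[-2, -1], [-1, 3]]
Verify stationarity: grad f(x*) = H x* + g = (0, 0).
Eigenvalues of H: -2.1926, 3.1926.
Eigenvalues have mixed signs, so H is indefinite -> x* is a saddle point.

saddle


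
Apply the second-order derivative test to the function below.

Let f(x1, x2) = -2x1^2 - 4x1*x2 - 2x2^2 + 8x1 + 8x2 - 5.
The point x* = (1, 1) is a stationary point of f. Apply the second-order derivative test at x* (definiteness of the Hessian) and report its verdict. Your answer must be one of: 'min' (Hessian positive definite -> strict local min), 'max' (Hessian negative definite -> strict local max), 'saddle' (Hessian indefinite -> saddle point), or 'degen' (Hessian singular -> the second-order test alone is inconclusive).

Compute the Hessian H = grad^2 f:
  H = [[-4, -4], [-4, -4]]
Verify stationarity: grad f(x*) = H x* + g = (0, 0).
Eigenvalues of H: -8, 0.
H has a zero eigenvalue (singular; negative semidefinite but not definite), so H is neither positive definite, negative definite, nor indefinite. The second-order test alone is inconclusive -> degen.
(Indeed, f is constant along the null direction of H through x*, so x* is not a strict local extremum.)

degen


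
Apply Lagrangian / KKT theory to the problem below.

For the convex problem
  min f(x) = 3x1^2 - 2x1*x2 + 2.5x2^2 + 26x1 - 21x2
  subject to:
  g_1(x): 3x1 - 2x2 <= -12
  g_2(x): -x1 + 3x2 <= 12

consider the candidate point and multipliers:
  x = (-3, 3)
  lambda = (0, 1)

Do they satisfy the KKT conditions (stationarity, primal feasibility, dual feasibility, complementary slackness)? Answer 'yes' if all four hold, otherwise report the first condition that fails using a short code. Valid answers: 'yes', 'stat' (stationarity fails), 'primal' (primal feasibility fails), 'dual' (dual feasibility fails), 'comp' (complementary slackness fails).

Gradient of f: grad f(x) = Q x + c = (2, 0)
Constraint values g_i(x) = a_i^T x - b_i:
  g_1((-3, 3)) = -3
  g_2((-3, 3)) = 0
Stationarity residual: grad f(x) + sum_i lambda_i a_i = (1, 3)
  -> stationarity FAILS
Primal feasibility (all g_i <= 0): OK
Dual feasibility (all lambda_i >= 0): OK
Complementary slackness (lambda_i * g_i(x) = 0 for all i): OK

Verdict: the first failing condition is stationarity -> stat.

stat


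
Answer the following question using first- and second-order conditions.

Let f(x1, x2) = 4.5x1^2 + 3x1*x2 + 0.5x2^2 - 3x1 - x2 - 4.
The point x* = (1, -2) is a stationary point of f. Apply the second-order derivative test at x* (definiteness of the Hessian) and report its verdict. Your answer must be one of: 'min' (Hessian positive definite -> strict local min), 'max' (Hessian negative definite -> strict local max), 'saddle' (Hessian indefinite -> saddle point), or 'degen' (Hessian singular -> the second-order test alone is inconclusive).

Compute the Hessian H = grad^2 f:
  H = [[9, 3], [3, 1]]
Verify stationarity: grad f(x*) = H x* + g = (0, 0).
Eigenvalues of H: 0, 10.
H has a zero eigenvalue (singular; positive semidefinite but not definite), so H is neither positive definite, negative definite, nor indefinite. The second-order test alone is inconclusive -> degen.
(Indeed, f is constant along the null direction of H through x*, so x* is not a strict local extremum.)

degen


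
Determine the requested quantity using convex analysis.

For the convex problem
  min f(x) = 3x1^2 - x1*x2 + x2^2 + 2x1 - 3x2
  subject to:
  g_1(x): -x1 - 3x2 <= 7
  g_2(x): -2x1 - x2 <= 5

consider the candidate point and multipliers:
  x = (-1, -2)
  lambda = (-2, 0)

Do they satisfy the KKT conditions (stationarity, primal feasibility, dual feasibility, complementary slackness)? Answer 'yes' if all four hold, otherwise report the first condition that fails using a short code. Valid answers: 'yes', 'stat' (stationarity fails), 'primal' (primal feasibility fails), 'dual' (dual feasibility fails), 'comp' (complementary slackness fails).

Gradient of f: grad f(x) = Q x + c = (-2, -6)
Constraint values g_i(x) = a_i^T x - b_i:
  g_1((-1, -2)) = 0
  g_2((-1, -2)) = -1
Stationarity residual: grad f(x) + sum_i lambda_i a_i = (0, 0)
  -> stationarity OK
Primal feasibility (all g_i <= 0): OK
Dual feasibility (all lambda_i >= 0): FAILS
Complementary slackness (lambda_i * g_i(x) = 0 for all i): OK

Verdict: the first failing condition is dual_feasibility -> dual.

dual


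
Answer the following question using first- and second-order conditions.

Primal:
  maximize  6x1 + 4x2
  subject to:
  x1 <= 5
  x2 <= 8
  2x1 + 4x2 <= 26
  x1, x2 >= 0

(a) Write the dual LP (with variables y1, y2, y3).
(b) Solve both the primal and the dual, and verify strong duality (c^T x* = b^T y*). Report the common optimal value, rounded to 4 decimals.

The standard primal-dual pair for 'max c^T x s.t. A x <= b, x >= 0' is:
  Dual:  min b^T y  s.t.  A^T y >= c,  y >= 0.

So the dual LP is:
  minimize  5y1 + 8y2 + 26y3
  subject to:
    y1 + 2y3 >= 6
    y2 + 4y3 >= 4
    y1, y2, y3 >= 0

Solving the primal: x* = (5, 4).
  primal value c^T x* = 46.
Solving the dual: y* = (4, 0, 1).
  dual value b^T y* = 46.
Strong duality: c^T x* = b^T y*. Confirmed.

46


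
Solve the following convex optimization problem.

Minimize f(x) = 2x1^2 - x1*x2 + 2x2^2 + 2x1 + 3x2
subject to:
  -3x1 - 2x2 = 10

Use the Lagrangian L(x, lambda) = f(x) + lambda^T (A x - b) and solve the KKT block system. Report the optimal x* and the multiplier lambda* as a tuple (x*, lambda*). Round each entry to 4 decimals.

Form the Lagrangian:
  L(x, lambda) = (1/2) x^T Q x + c^T x + lambda^T (A x - b)
Stationarity (grad_x L = 0): Q x + c + A^T lambda = 0.
Primal feasibility: A x = b.

This gives the KKT block system:
  [ Q   A^T ] [ x     ]   [-c ]
  [ A    0  ] [ lambda ] = [ b ]

Solving the linear system:
  x*      = (-2.0312, -1.9531)
  lambda* = (-1.3906)
  f(x*)   = 1.9922

x* = (-2.0312, -1.9531), lambda* = (-1.3906)


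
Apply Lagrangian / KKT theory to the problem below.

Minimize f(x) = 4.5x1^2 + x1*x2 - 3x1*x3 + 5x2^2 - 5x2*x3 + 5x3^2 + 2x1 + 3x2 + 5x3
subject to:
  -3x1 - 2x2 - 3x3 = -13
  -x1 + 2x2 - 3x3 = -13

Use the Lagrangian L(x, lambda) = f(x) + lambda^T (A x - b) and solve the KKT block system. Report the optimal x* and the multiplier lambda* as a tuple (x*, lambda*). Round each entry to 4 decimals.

Form the Lagrangian:
  L(x, lambda) = (1/2) x^T Q x + c^T x + lambda^T (A x - b)
Stationarity (grad_x L = 0): Q x + c + A^T lambda = 0.
Primal feasibility: A x = b.

This gives the KKT block system:
  [ Q   A^T ] [ x     ]   [-c ]
  [ A    0  ] [ lambda ] = [ b ]

Solving the linear system:
  x*      = (2.1708, -1.0854, 2.8861)
  lambda* = (0.4342, 10.4911)
  f(x*)   = 78.7722

x* = (2.1708, -1.0854, 2.8861), lambda* = (0.4342, 10.4911)
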